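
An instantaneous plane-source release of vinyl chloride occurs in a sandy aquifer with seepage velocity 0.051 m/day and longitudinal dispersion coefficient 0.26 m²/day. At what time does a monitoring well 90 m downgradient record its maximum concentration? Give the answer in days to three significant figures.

1670 days

For the 1D instantaneous-source solution, setting ∂C/∂t = 0 at fixed x gives v²t² + 2Dt − x² = 0, so t = (√(D² + v²x²) − D)/v².
√(D² + v²x²) = √(0.26² + 0.051² × 90²) = 4.597; v² = 0.002601.
t = (4.597 − 0.26)/0.002601 = 1670 days (vs. the pure-advection estimate x/v = 1760 d).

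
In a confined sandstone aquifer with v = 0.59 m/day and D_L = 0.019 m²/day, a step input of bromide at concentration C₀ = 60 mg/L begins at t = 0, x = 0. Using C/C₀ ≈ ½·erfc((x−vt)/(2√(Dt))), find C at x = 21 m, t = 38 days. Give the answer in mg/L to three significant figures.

52.9 mg/L

For a continuous step input, C/C₀ ≈ ½·erfc((x−vt)/(2√(Dt))).
vt = 0.59 × 38 = 22.42 m and 2√(Dt) = 2√(0.019 × 38) = 1.699 m.
Argument (x−vt)/(2√(Dt)) = (21 − 22.42)/1.699 = -0.8358; ½·erfc(-0.8358) = 0.8814.
C = 60 × 0.8814 = 52.9 mg/L.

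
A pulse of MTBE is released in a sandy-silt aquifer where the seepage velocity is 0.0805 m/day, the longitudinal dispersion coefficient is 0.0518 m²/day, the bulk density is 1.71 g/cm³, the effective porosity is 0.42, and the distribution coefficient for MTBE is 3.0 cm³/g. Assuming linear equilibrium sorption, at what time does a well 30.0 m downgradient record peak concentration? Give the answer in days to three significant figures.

Retardation factor R = 1 + ρ_b·K_d/n = 1 + 1.71 × 3.0/0.42 = 13.21.
Sorption retards both mechanisms: v_R = v/R = 0.006094 m/day, D_R = D/R = 0.003921 m²/day.
Peak time from v_R²t² + 2D_R t − x² = 0: t = (√(D_R² + v_R²x²) − D_R)/v_R².
√(D_R² + v_R²x²) = √(0.003921² + 0.006094² × 30.0²) = 0.1829; v_R² = 3.714e-05.
t = (0.1829 − 0.003921)/3.714e-05 = 4820 days.

4820 days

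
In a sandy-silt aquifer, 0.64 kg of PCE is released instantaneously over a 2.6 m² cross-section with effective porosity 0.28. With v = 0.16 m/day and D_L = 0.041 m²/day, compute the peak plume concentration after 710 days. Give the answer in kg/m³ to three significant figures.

0.0460 kg/m³

The peak of an instantaneous 1D plume sits at x = vt; there the Gaussian factor is 1 and C_max = M/(n_e·A·√(4πDt)), where n_e·A is the pore area the mass is dissolved in.
√(4πDt) = √(4π × 0.041 × 710) = 19.13 m, so C_max = 0.64/(0.28 × 2.6 × 19.13) = 0.0460 kg/m³.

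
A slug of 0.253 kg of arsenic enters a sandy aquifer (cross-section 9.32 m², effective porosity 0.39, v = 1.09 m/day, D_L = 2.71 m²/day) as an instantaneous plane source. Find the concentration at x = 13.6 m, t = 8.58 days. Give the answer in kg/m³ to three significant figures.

0.00335 kg/m³

For an instantaneous plane source, C(x,t) = M/(n_e·A·√(4πDt)) · exp(−(x−vt)²/(4Dt)), with n_e·A the pore (flow) area.
Plume center vt = 1.09 × 8.58 = 9.3522 m, so the well at 13.6 m is 4.2478 m downgradient of the peak.
√(4πDt) = 17.09 m, giving peak height M/(n_e·A·√(4πDt)) = 0.253/(0.39 × 9.32 × 17.09) = 0.004073 kg/m³.
(x−vt)²/(4Dt) = (4.2478)²/(4 × 2.71 × 8.58) = 0.1940; exp(−0.1940) = 0.8237.
C = 0.004073 × 0.8237 = 0.00335 kg/m³.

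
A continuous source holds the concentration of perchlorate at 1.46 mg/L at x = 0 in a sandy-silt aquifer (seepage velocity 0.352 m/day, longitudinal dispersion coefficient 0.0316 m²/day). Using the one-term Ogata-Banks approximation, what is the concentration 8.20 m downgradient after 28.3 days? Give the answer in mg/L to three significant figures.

For a continuous step input, C/C₀ ≈ ½·erfc((x−vt)/(2√(Dt))).
vt = 0.352 × 28.3 = 9.9616 m and 2√(Dt) = 2√(0.0316 × 28.3) = 1.891 m.
Argument (x−vt)/(2√(Dt)) = (8.20 − 9.9616)/1.891 = -0.9316; ½·erfc(-0.9316) = 0.9062.
C = 1.46 × 0.9062 = 1.32 mg/L.

1.32 mg/L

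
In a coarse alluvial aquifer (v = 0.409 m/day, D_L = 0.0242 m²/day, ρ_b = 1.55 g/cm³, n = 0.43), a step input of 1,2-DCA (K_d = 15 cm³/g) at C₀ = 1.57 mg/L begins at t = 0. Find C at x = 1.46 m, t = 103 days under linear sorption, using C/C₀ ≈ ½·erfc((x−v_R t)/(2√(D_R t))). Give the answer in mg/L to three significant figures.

0.0164 mg/L

Retardation factor R = 1 + ρ_b·K_d/n = 1 + 1.55 × 15/0.43 = 55.07.
Sorption retards both mechanisms: v_R = v/R = 0.007427 m/day, D_R = D/R = 0.0004394 m²/day.
v_R·t = 0.007427 × 103 = 0.764981 m; 2√(D_R t) = 0.4255 m; argument = (1.46 − 0.764981)/0.4255 = 1.633.
C = C₀ × ½·erfc(1.633) = 1.57 × 0.01046 = 0.0164 mg/L.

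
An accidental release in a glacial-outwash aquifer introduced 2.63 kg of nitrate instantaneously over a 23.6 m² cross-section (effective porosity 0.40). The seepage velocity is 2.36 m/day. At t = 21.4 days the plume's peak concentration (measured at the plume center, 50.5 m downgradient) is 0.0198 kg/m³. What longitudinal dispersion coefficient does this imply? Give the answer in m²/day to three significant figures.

0.736 m²/day

At the plume center C_max = M/(n_e·A·√(4πDt)), so D = M²/(4πt·(n_e·A·C_max)²).
n_e·A·C_max = 0.40 × 23.6 × 0.0198 = 0.1869 kg/m.
D = 2.63²/(4π × 21.4 × 0.1869²) = 0.736 m²/day.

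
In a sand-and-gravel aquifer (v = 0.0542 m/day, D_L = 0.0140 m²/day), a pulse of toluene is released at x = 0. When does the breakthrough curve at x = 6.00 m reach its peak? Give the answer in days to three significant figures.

For the 1D instantaneous-source solution, setting ∂C/∂t = 0 at fixed x gives v²t² + 2Dt − x² = 0, so t = (√(D² + v²x²) − D)/v².
√(D² + v²x²) = √(0.0140² + 0.0542² × 6.00²) = 0.3255; v² = 0.00293764.
t = (0.3255 − 0.0140)/0.00293764 = 106 days (vs. the pure-advection estimate x/v = 111 d).

106 days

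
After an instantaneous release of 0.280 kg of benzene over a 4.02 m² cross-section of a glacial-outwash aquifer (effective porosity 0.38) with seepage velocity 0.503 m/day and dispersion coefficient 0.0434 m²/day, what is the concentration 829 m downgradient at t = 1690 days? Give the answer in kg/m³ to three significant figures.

0.00133 kg/m³

For an instantaneous plane source, C(x,t) = M/(n_e·A·√(4πDt)) · exp(−(x−vt)²/(4Dt)), with n_e·A the pore (flow) area.
Plume center vt = 0.503 × 1690 = 850.07 m, so the well at 829 m is 21.07 m upgradient of the peak.
√(4πDt) = 30.36 m, giving peak height M/(n_e·A·√(4πDt)) = 0.280/(0.38 × 4.02 × 30.36) = 0.006037 kg/m³.
(x−vt)²/(4Dt) = (-21.07)²/(4 × 0.0434 × 1690) = 1.513; exp(−1.513) = 0.2202.
C = 0.006037 × 0.2202 = 0.00133 kg/m³.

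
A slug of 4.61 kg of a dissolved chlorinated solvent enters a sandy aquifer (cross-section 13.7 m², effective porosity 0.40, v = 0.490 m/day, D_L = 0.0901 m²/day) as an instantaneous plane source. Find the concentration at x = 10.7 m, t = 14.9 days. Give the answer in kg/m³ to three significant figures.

0.0238 kg/m³

For an instantaneous plane source, C(x,t) = M/(n_e·A·√(4πDt)) · exp(−(x−vt)²/(4Dt)), with n_e·A the pore (flow) area.
Plume center vt = 0.490 × 14.9 = 7.301 m, so the well at 10.7 m is 3.399 m downgradient of the peak.
√(4πDt) = 4.107 m, giving peak height M/(n_e·A·√(4πDt)) = 4.61/(0.40 × 13.7 × 4.107) = 0.2048 kg/m³.
(x−vt)²/(4Dt) = (3.399)²/(4 × 0.0901 × 14.9) = 2.151; exp(−2.151) = 0.1164.
C = 0.2048 × 0.1164 = 0.0238 kg/m³.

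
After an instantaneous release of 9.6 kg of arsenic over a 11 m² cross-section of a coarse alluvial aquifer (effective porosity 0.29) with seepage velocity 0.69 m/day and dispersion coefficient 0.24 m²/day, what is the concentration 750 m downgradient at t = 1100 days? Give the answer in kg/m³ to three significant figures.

For an instantaneous plane source, C(x,t) = M/(n_e·A·√(4πDt)) · exp(−(x−vt)²/(4Dt)), with n_e·A the pore (flow) area.
Plume center vt = 0.69 × 1100 = 759 m, so the well at 750 m is 9 m upgradient of the peak.
√(4πDt) = 57.60 m, giving peak height M/(n_e·A·√(4πDt)) = 9.6/(0.29 × 11 × 57.60) = 0.05225 kg/m³.
(x−vt)²/(4Dt) = (-9)²/(4 × 0.24 × 1100) = 0.07670; exp(−0.07670) = 0.9262.
C = 0.05225 × 0.9262 = 0.0484 kg/m³.

0.0484 kg/m³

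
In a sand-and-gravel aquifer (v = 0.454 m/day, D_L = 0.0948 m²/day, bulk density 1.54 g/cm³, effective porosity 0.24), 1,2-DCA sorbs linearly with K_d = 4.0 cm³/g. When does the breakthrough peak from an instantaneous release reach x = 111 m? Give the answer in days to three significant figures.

Retardation factor R = 1 + ρ_b·K_d/n = 1 + 1.54 × 4.0/0.24 = 26.67.
Sorption retards both mechanisms: v_R = v/R = 0.01702 m/day, D_R = D/R = 0.003555 m²/day.
Peak time from v_R²t² + 2D_R t − x² = 0: t = (√(D_R² + v_R²x²) − D_R)/v_R².
√(D_R² + v_R²x²) = √(0.003555² + 0.01702² × 111²) = 1.889; v_R² = 0.0002897.
t = (1.889 − 0.003555)/0.0002897 = 6510 days.

6510 days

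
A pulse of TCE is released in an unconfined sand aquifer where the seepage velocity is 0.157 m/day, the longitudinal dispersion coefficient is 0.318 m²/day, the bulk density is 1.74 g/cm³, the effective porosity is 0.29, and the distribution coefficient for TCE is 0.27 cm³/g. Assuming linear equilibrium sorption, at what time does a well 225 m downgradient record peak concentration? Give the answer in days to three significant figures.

3720 days

Retardation factor R = 1 + ρ_b·K_d/n = 1 + 1.74 × 0.27/0.29 = 2.620.
Sorption retards both mechanisms: v_R = v/R = 0.05992 m/day, D_R = D/R = 0.1214 m²/day.
Peak time from v_R²t² + 2D_R t − x² = 0: t = (√(D_R² + v_R²x²) − D_R)/v_R².
√(D_R² + v_R²x²) = √(0.1214² + 0.05992² × 225²) = 13.48; v_R² = 0.003590.
t = (13.48 − 0.1214)/0.003590 = 3720 days.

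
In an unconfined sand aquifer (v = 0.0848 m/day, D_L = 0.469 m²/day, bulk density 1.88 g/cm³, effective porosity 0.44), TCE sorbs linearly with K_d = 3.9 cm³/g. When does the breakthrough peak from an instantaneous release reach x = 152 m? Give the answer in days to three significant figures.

30500 days

Retardation factor R = 1 + ρ_b·K_d/n = 1 + 1.88 × 3.9/0.44 = 17.66.
Sorption retards both mechanisms: v_R = v/R = 0.004802 m/day, D_R = D/R = 0.02656 m²/day.
Peak time from v_R²t² + 2D_R t − x² = 0: t = (√(D_R² + v_R²x²) − D_R)/v_R².
√(D_R² + v_R²x²) = √(0.02656² + 0.004802² × 152²) = 0.7304; v_R² = 2.306e-05.
t = (0.7304 − 0.02656)/2.306e-05 = 30500 days.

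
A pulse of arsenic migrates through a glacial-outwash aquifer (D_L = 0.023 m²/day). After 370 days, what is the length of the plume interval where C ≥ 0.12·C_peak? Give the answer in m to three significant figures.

The plume is Gaussian with σ = √(2Dt) = √(2 × 0.023 × 370) = 4.126 m.
C/C_peak = exp(−Δx²/(2σ²)) = 0.12 ⇒ Δx = σ·√(−2 ln 0.12) = 4.126 × 2.059 = 8.495 m.
Width = 2Δx = 17.0 m.

17.0 m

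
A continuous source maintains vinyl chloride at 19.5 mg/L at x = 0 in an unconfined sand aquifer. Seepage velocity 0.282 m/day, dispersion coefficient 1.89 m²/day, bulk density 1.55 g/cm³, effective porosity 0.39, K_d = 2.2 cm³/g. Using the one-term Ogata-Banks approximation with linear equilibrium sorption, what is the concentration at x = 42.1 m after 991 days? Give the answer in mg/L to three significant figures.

Retardation factor R = 1 + ρ_b·K_d/n = 1 + 1.55 × 2.2/0.39 = 9.744.
Sorption retards both mechanisms: v_R = v/R = 0.02894 m/day, D_R = D/R = 0.1940 m²/day.
v_R·t = 0.02894 × 991 = 28.67954 m; 2√(D_R t) = 27.73 m; argument = (42.1 − 28.67954)/27.73 = 0.4840.
C = C₀ × ½·erfc(0.4840) = 19.5 × 0.2468 = 4.81 mg/L.

4.81 mg/L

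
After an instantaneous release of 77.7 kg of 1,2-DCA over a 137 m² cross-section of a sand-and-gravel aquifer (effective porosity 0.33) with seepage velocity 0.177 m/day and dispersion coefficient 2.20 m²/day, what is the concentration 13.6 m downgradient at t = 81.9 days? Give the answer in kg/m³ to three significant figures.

For an instantaneous plane source, C(x,t) = M/(n_e·A·√(4πDt)) · exp(−(x−vt)²/(4Dt)), with n_e·A the pore (flow) area.
Plume center vt = 0.177 × 81.9 = 14.4963 m, so the well at 13.6 m is 0.8963 m upgradient of the peak.
√(4πDt) = 47.58 m, giving peak height M/(n_e·A·√(4πDt)) = 77.7/(0.33 × 137 × 47.58) = 0.03612 kg/m³.
(x−vt)²/(4Dt) = (-0.8963)²/(4 × 2.20 × 81.9) = 0.001115; exp(−0.001115) = 0.9989.
C = 0.03612 × 0.9989 = 0.0361 kg/m³.

0.0361 kg/m³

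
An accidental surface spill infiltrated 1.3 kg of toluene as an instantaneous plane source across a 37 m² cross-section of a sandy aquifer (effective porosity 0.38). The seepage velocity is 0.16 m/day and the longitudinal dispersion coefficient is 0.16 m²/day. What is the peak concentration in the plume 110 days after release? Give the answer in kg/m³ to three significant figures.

The peak of an instantaneous 1D plume sits at x = vt; there the Gaussian factor is 1 and C_max = M/(n_e·A·√(4πDt)), where n_e·A is the pore area the mass is dissolved in.
√(4πDt) = √(4π × 0.16 × 110) = 14.87 m, so C_max = 1.3/(0.38 × 37 × 14.87) = 0.00622 kg/m³.

0.00622 kg/m³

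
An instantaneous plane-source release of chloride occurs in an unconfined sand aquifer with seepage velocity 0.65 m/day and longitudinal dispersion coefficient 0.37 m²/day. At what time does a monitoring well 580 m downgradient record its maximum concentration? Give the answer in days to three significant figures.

For the 1D instantaneous-source solution, setting ∂C/∂t = 0 at fixed x gives v²t² + 2Dt − x² = 0, so t = (√(D² + v²x²) − D)/v².
√(D² + v²x²) = √(0.37² + 0.65² × 580²) = 377.0; v² = 0.4225.
t = (377.0 − 0.37)/0.4225 = 891 days (vs. the pure-advection estimate x/v = 892 d).

891 days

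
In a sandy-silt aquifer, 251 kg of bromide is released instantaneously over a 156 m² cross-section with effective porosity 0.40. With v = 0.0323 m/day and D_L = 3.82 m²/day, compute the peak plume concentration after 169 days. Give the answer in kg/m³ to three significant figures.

0.0447 kg/m³

The peak of an instantaneous 1D plume sits at x = vt; there the Gaussian factor is 1 and C_max = M/(n_e·A·√(4πDt)), where n_e·A is the pore area the mass is dissolved in.
√(4πDt) = √(4π × 3.82 × 169) = 90.07 m, so C_max = 251/(0.40 × 156 × 90.07) = 0.0447 kg/m³.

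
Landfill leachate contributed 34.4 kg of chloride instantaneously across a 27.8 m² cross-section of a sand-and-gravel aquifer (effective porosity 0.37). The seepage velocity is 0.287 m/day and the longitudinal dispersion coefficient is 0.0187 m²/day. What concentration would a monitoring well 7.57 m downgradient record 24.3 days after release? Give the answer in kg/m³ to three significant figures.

For an instantaneous plane source, C(x,t) = M/(n_e·A·√(4πDt)) · exp(−(x−vt)²/(4Dt)), with n_e·A the pore (flow) area.
Plume center vt = 0.287 × 24.3 = 6.9741 m, so the well at 7.57 m is 0.5959 m downgradient of the peak.
√(4πDt) = 2.390 m, giving peak height M/(n_e·A·√(4πDt)) = 34.4/(0.37 × 27.8 × 2.390) = 1.399 kg/m³.
(x−vt)²/(4Dt) = (0.5959)²/(4 × 0.0187 × 24.3) = 0.1954; exp(−0.1954) = 0.8225.
C = 1.399 × 0.8225 = 1.15 kg/m³.

1.15 kg/m³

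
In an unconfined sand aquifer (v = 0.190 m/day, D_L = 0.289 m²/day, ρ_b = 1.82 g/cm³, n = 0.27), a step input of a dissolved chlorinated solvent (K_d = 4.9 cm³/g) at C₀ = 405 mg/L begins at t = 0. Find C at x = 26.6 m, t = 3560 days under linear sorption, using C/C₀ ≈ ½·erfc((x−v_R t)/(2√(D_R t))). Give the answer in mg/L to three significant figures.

78.4 mg/L

Retardation factor R = 1 + ρ_b·K_d/n = 1 + 1.82 × 4.9/0.27 = 34.03.
Sorption retards both mechanisms: v_R = v/R = 0.005583 m/day, D_R = D/R = 0.008493 m²/day.
v_R·t = 0.005583 × 3560 = 19.87548 m; 2√(D_R t) = 11.00 m; argument = (26.6 − 19.87548)/11.00 = 0.6113.
C = C₀ × ½·erfc(0.6113) = 405 × 0.1937 = 78.4 mg/L.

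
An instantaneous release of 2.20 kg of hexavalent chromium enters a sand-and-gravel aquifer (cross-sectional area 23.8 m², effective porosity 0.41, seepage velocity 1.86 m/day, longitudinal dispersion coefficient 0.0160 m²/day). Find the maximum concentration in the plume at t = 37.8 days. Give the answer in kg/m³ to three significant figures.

0.0818 kg/m³

The peak of an instantaneous 1D plume sits at x = vt; there the Gaussian factor is 1 and C_max = M/(n_e·A·√(4πDt)), where n_e·A is the pore area the mass is dissolved in.
√(4πDt) = √(4π × 0.0160 × 37.8) = 2.757 m, so C_max = 2.20/(0.41 × 23.8 × 2.757) = 0.0818 kg/m³.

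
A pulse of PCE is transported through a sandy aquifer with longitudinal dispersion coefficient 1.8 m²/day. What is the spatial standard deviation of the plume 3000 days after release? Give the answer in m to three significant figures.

Dispersive spreading gives a Gaussian with σ² = 2Dt; advection only shifts the center.
σ = √(2 × 1.8 × 3000) = 104 m.

104 m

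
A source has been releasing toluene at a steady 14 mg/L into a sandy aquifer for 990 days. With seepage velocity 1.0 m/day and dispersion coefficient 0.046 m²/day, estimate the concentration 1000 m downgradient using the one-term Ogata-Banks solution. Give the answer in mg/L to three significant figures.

For a continuous step input, C/C₀ ≈ ½·erfc((x−vt)/(2√(Dt))).
vt = 1.0 × 990 = 990 m and 2√(Dt) = 2√(0.046 × 990) = 13.50 m.
Argument (x−vt)/(2√(Dt)) = (1000 − 990)/13.50 = 0.7407; ½·erfc(0.7407) = 0.1474.
C = 14 × 0.1474 = 2.06 mg/L.

2.06 mg/L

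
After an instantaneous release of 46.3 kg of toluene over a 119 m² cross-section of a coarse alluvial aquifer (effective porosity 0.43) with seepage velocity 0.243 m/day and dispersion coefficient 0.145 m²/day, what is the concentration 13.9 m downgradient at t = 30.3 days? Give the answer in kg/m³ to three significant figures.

0.0107 kg/m³

For an instantaneous plane source, C(x,t) = M/(n_e·A·√(4πDt)) · exp(−(x−vt)²/(4Dt)), with n_e·A the pore (flow) area.
Plume center vt = 0.243 × 30.3 = 7.3629 m, so the well at 13.9 m is 6.5371 m downgradient of the peak.
√(4πDt) = 7.430 m, giving peak height M/(n_e·A·√(4πDt)) = 46.3/(0.43 × 119 × 7.430) = 0.1218 kg/m³.
(x−vt)²/(4Dt) = (6.5371)²/(4 × 0.145 × 30.3) = 2.432; exp(−2.432) = 0.08786.
C = 0.1218 × 0.08786 = 0.0107 kg/m³.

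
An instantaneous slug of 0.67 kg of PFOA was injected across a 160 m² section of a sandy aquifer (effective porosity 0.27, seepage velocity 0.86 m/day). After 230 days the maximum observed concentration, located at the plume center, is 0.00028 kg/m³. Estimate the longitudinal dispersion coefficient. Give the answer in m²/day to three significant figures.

At the plume center C_max = M/(n_e·A·√(4πDt)), so D = M²/(4πt·(n_e·A·C_max)²).
n_e·A·C_max = 0.27 × 160 × 0.00028 = 0.01210 kg/m.
D = 0.67²/(4π × 230 × 0.01210²) = 1.06 m²/day.

1.06 m²/day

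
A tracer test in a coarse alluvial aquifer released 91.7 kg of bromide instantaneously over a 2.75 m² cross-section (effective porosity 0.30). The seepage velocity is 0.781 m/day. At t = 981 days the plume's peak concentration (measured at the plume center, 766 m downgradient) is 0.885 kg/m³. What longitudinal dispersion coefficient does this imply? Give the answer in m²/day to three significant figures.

At the plume center C_max = M/(n_e·A·√(4πDt)), so D = M²/(4πt·(n_e·A·C_max)²).
n_e·A·C_max = 0.30 × 2.75 × 0.885 = 0.7301 kg/m.
D = 91.7²/(4π × 981 × 0.7301²) = 1.28 m²/day.

1.28 m²/day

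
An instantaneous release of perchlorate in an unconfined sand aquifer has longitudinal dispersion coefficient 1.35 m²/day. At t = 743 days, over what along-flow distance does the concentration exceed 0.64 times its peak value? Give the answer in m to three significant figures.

84.6 m

The plume is Gaussian with σ = √(2Dt) = √(2 × 1.35 × 743) = 44.79 m.
C/C_peak = exp(−Δx²/(2σ²)) = 0.64 ⇒ Δx = σ·√(−2 ln 0.64) = 44.79 × 0.9448 = 42.32 m.
Width = 2Δx = 84.6 m.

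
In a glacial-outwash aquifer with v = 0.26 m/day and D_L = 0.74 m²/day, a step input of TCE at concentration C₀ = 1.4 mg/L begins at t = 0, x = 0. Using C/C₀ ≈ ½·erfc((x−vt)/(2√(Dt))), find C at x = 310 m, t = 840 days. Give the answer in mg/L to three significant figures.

For a continuous step input, C/C₀ ≈ ½·erfc((x−vt)/(2√(Dt))).
vt = 0.26 × 840 = 218.4 m and 2√(Dt) = 2√(0.74 × 840) = 49.86 m.
Argument (x−vt)/(2√(Dt)) = (310 − 218.4)/49.86 = 1.837; ½·erfc(1.837) = 0.004690.
C = 1.4 × 0.004690 = 0.00657 mg/L.

0.00657 mg/L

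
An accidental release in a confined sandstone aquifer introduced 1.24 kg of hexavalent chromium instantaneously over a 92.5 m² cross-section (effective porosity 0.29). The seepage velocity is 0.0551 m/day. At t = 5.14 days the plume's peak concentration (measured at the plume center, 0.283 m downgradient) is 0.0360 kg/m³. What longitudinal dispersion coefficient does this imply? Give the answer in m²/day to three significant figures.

At the plume center C_max = M/(n_e·A·√(4πDt)), so D = M²/(4πt·(n_e·A·C_max)²).
n_e·A·C_max = 0.29 × 92.5 × 0.0360 = 0.9657 kg/m.
D = 1.24²/(4π × 5.14 × 0.9657²) = 0.0255 m²/day.

0.0255 m²/day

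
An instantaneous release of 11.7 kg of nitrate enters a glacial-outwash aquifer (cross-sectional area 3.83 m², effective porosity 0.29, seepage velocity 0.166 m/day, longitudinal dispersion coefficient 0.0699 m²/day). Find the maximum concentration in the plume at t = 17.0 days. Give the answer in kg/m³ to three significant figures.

2.73 kg/m³

The peak of an instantaneous 1D plume sits at x = vt; there the Gaussian factor is 1 and C_max = M/(n_e·A·√(4πDt)), where n_e·A is the pore area the mass is dissolved in.
√(4πDt) = √(4π × 0.0699 × 17.0) = 3.864 m, so C_max = 11.7/(0.29 × 3.83 × 3.864) = 2.73 kg/m³.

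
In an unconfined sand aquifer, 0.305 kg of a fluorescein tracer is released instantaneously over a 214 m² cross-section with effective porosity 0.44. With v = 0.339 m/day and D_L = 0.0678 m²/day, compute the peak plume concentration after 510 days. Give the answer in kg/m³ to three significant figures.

The peak of an instantaneous 1D plume sits at x = vt; there the Gaussian factor is 1 and C_max = M/(n_e·A·√(4πDt)), where n_e·A is the pore area the mass is dissolved in.
√(4πDt) = √(4π × 0.0678 × 510) = 20.85 m, so C_max = 0.305/(0.44 × 214 × 20.85) = 0.000155 kg/m³.

0.000155 kg/m³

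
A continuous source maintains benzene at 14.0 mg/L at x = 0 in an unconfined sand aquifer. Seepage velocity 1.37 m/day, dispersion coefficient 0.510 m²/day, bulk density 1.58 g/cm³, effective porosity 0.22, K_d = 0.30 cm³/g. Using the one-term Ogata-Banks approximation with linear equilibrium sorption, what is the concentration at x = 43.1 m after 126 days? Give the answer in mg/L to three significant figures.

13.5 mg/L

Retardation factor R = 1 + ρ_b·K_d/n = 1 + 1.58 × 0.30/0.22 = 3.155.
Sorption retards both mechanisms: v_R = v/R = 0.4342 m/day, D_R = D/R = 0.1616 m²/day.
v_R·t = 0.4342 × 126 = 54.7092 m; 2√(D_R t) = 9.025 m; argument = (43.1 − 54.7092)/9.025 = -1.286.
C = C₀ × ½·erfc(-1.286) = 14.0 × 0.9655 = 13.5 mg/L.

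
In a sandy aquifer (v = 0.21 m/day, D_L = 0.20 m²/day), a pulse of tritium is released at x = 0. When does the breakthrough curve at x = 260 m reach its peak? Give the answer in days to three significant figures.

For the 1D instantaneous-source solution, setting ∂C/∂t = 0 at fixed x gives v²t² + 2Dt − x² = 0, so t = (√(D² + v²x²) − D)/v².
√(D² + v²x²) = √(0.20² + 0.21² × 260²) = 54.60; v² = 0.0441.
t = (54.60 − 0.20)/0.0441 = 1230 days (vs. the pure-advection estimate x/v = 1240 d).

1230 days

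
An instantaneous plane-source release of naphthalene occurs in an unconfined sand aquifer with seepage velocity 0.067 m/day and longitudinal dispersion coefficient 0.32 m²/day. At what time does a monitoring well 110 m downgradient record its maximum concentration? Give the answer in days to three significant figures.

1570 days

For the 1D instantaneous-source solution, setting ∂C/∂t = 0 at fixed x gives v²t² + 2Dt − x² = 0, so t = (√(D² + v²x²) − D)/v².
√(D² + v²x²) = √(0.32² + 0.067² × 110²) = 7.377; v² = 0.004489.
t = (7.377 − 0.32)/0.004489 = 1570 days (vs. the pure-advection estimate x/v = 1640 d).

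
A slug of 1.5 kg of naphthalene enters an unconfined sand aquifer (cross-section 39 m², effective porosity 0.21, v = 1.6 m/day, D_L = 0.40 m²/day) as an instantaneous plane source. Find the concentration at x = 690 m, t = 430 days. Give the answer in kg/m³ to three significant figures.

0.00392 kg/m³

For an instantaneous plane source, C(x,t) = M/(n_e·A·√(4πDt)) · exp(−(x−vt)²/(4Dt)), with n_e·A the pore (flow) area.
Plume center vt = 1.6 × 430 = 688 m, so the well at 690 m is 2 m downgradient of the peak.
√(4πDt) = 46.49 m, giving peak height M/(n_e·A·√(4πDt)) = 1.5/(0.21 × 39 × 46.49) = 0.003940 kg/m³.
(x−vt)²/(4Dt) = (2)²/(4 × 0.40 × 430) = 0.005814; exp(−0.005814) = 0.9942.
C = 0.003940 × 0.9942 = 0.00392 kg/m³.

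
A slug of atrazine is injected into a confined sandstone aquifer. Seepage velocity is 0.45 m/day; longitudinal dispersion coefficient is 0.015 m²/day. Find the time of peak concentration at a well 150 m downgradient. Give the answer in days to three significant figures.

For the 1D instantaneous-source solution, setting ∂C/∂t = 0 at fixed x gives v²t² + 2Dt − x² = 0, so t = (√(D² + v²x²) − D)/v².
√(D² + v²x²) = √(0.015² + 0.45² × 150²) = 67.50; v² = 0.2025.
t = (67.50 − 0.015)/0.2025 = 333 days (vs. the pure-advection estimate x/v = 333 d).

333 days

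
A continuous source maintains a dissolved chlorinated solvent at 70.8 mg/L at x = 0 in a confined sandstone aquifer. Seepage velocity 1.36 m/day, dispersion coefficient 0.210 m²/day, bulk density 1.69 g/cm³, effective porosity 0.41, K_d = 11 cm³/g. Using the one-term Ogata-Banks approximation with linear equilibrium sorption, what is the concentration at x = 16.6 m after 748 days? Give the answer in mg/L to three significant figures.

69.4 mg/L

Retardation factor R = 1 + ρ_b·K_d/n = 1 + 1.69 × 11/0.41 = 46.34.
Sorption retards both mechanisms: v_R = v/R = 0.02935 m/day, D_R = D/R = 0.004532 m²/day.
v_R·t = 0.02935 × 748 = 21.9538 m; 2√(D_R t) = 3.682 m; argument = (16.6 − 21.9538)/3.682 = -1.454.
C = C₀ × ½·erfc(-1.454) = 70.8 × 0.9801 = 69.4 mg/L.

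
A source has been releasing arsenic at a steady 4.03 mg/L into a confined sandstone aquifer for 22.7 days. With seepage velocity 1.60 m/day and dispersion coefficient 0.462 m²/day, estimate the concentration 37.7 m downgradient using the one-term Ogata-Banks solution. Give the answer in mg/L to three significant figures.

For a continuous step input, C/C₀ ≈ ½·erfc((x−vt)/(2√(Dt))).
vt = 1.60 × 22.7 = 36.32 m and 2√(Dt) = 2√(0.462 × 22.7) = 6.477 m.
Argument (x−vt)/(2√(Dt)) = (37.7 − 36.32)/6.477 = 0.2131; ½·erfc(0.2131) = 0.3816.
C = 4.03 × 0.3816 = 1.54 mg/L.

1.54 mg/L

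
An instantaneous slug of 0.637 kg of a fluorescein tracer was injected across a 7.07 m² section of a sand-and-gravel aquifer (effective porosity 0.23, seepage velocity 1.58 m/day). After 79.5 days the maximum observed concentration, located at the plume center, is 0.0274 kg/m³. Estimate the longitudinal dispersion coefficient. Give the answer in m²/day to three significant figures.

0.205 m²/day

At the plume center C_max = M/(n_e·A·√(4πDt)), so D = M²/(4πt·(n_e·A·C_max)²).
n_e·A·C_max = 0.23 × 7.07 × 0.0274 = 0.04456 kg/m.
D = 0.637²/(4π × 79.5 × 0.04456²) = 0.205 m²/day.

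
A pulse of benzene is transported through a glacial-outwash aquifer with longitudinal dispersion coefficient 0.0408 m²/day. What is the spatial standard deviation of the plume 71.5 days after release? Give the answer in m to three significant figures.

2.42 m

Dispersive spreading gives a Gaussian with σ² = 2Dt; advection only shifts the center.
σ = √(2 × 0.0408 × 71.5) = 2.42 m.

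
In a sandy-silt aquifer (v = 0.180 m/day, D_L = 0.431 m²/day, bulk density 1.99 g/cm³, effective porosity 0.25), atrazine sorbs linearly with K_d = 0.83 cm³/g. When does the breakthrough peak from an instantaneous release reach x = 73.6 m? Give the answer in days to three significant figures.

3010 days

Retardation factor R = 1 + ρ_b·K_d/n = 1 + 1.99 × 0.83/0.25 = 7.607.
Sorption retards both mechanisms: v_R = v/R = 0.02366 m/day, D_R = D/R = 0.05666 m²/day.
Peak time from v_R²t² + 2D_R t − x² = 0: t = (√(D_R² + v_R²x²) − D_R)/v_R².
√(D_R² + v_R²x²) = √(0.05666² + 0.02366² × 73.6²) = 1.742; v_R² = 0.0005598.
t = (1.742 − 0.05666)/0.0005598 = 3010 days.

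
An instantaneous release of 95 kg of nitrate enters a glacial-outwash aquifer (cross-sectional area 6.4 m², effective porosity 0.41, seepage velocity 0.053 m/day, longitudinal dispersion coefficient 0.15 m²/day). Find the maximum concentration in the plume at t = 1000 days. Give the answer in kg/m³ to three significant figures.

0.834 kg/m³

The peak of an instantaneous 1D plume sits at x = vt; there the Gaussian factor is 1 and C_max = M/(n_e·A·√(4πDt)), where n_e·A is the pore area the mass is dissolved in.
√(4πDt) = √(4π × 0.15 × 1000) = 43.42 m, so C_max = 95/(0.41 × 6.4 × 43.42) = 0.834 kg/m³.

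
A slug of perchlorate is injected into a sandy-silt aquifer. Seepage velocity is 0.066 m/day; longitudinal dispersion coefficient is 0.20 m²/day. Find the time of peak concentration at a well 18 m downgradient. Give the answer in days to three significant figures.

For the 1D instantaneous-source solution, setting ∂C/∂t = 0 at fixed x gives v²t² + 2Dt − x² = 0, so t = (√(D² + v²x²) − D)/v².
√(D² + v²x²) = √(0.20² + 0.066² × 18²) = 1.205; v² = 0.004356.
t = (1.205 − 0.20)/0.004356 = 231 days (vs. the pure-advection estimate x/v = 273 d).

231 days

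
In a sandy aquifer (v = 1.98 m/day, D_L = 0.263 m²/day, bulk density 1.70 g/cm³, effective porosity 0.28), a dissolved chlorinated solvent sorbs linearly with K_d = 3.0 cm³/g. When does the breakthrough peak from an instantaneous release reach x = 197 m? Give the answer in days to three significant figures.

Retardation factor R = 1 + ρ_b·K_d/n = 1 + 1.70 × 3.0/0.28 = 19.21.
Sorption retards both mechanisms: v_R = v/R = 0.1031 m/day, D_R = D/R = 0.01369 m²/day.
Peak time from v_R²t² + 2D_R t − x² = 0: t = (√(D_R² + v_R²x²) − D_R)/v_R².
√(D_R² + v_R²x²) = √(0.01369² + 0.1031² × 197²) = 20.31; v_R² = 0.01063.
t = (20.31 − 0.01369)/0.01063 = 1910 days.

1910 days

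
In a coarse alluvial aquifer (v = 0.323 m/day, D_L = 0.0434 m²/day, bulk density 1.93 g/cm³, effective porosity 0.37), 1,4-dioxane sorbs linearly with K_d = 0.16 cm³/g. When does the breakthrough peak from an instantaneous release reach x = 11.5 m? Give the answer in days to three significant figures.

64.6 days

Retardation factor R = 1 + ρ_b·K_d/n = 1 + 1.93 × 0.16/0.37 = 1.835.
Sorption retards both mechanisms: v_R = v/R = 0.1760 m/day, D_R = D/R = 0.02365 m²/day.
Peak time from v_R²t² + 2D_R t − x² = 0: t = (√(D_R² + v_R²x²) − D_R)/v_R².
√(D_R² + v_R²x²) = √(0.02365² + 0.1760² × 11.5²) = 2.024; v_R² = 0.03098.
t = (2.024 − 0.02365)/0.03098 = 64.6 days.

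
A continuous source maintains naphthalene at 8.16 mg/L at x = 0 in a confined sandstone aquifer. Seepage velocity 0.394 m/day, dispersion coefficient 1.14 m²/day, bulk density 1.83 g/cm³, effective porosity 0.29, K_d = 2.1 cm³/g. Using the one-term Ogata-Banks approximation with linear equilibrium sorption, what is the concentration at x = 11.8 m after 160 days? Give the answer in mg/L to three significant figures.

Retardation factor R = 1 + ρ_b·K_d/n = 1 + 1.83 × 2.1/0.29 = 14.25.
Sorption retards both mechanisms: v_R = v/R = 0.02765 m/day, D_R = D/R = 0.08000 m²/day.
v_R·t = 0.02765 × 160 = 4.424 m; 2√(D_R t) = 7.155 m; argument = (11.8 − 4.424)/7.155 = 1.031.
C = C₀ × ½·erfc(1.031) = 8.16 × 0.07241 = 0.591 mg/L.

0.591 mg/L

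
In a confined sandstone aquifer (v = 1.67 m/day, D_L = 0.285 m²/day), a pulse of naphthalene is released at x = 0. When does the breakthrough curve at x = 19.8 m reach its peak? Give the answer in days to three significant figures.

For the 1D instantaneous-source solution, setting ∂C/∂t = 0 at fixed x gives v²t² + 2Dt − x² = 0, so t = (√(D² + v²x²) − D)/v².
√(D² + v²x²) = √(0.285² + 1.67² × 19.8²) = 33.07; v² = 2.7889.
t = (33.07 − 0.285)/2.7889 = 11.8 days (vs. the pure-advection estimate x/v = 11.9 d).

11.8 days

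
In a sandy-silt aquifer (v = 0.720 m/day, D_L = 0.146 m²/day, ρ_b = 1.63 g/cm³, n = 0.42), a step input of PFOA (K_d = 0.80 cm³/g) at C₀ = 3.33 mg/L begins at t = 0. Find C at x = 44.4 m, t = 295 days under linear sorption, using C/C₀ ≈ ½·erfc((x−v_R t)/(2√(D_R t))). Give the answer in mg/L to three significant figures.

Retardation factor R = 1 + ρ_b·K_d/n = 1 + 1.63 × 0.80/0.42 = 4.105.
Sorption retards both mechanisms: v_R = v/R = 0.1754 m/day, D_R = D/R = 0.03557 m²/day.
v_R·t = 0.1754 × 295 = 51.743 m; 2√(D_R t) = 6.479 m; argument = (44.4 − 51.743)/6.479 = -1.133.
C = C₀ × ½·erfc(-1.133) = 3.33 × 0.9455 = 3.15 mg/L.

3.15 mg/L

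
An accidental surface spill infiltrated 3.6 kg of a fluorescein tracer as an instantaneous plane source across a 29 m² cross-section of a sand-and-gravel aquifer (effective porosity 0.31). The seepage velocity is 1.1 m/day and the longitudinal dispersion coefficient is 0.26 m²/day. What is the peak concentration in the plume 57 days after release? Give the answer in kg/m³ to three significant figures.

0.0293 kg/m³

The peak of an instantaneous 1D plume sits at x = vt; there the Gaussian factor is 1 and C_max = M/(n_e·A·√(4πDt)), where n_e·A is the pore area the mass is dissolved in.
√(4πDt) = √(4π × 0.26 × 57) = 13.65 m, so C_max = 3.6/(0.31 × 29 × 13.65) = 0.0293 kg/m³.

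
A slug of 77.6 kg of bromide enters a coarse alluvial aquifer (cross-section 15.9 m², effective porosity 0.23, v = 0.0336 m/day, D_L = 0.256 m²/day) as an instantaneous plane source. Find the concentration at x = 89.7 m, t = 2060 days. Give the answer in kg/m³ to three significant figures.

0.214 kg/m³

For an instantaneous plane source, C(x,t) = M/(n_e·A·√(4πDt)) · exp(−(x−vt)²/(4Dt)), with n_e·A the pore (flow) area.
Plume center vt = 0.0336 × 2060 = 69.216 m, so the well at 89.7 m is 20.484 m downgradient of the peak.
√(4πDt) = 81.41 m, giving peak height M/(n_e·A·√(4πDt)) = 77.6/(0.23 × 15.9 × 81.41) = 0.2607 kg/m³.
(x−vt)²/(4Dt) = (20.484)²/(4 × 0.256 × 2060) = 0.1989; exp(−0.1989) = 0.8196.
C = 0.2607 × 0.8196 = 0.214 kg/m³.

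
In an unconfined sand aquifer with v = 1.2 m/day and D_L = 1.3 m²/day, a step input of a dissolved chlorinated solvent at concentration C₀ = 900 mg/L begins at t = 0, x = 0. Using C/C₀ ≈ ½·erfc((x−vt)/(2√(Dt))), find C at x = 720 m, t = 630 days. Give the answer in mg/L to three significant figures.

732 mg/L

For a continuous step input, C/C₀ ≈ ½·erfc((x−vt)/(2√(Dt))).
vt = 1.2 × 630 = 756 m and 2√(Dt) = 2√(1.3 × 630) = 57.24 m.
Argument (x−vt)/(2√(Dt)) = (720 − 756)/57.24 = -0.6289; ½·erfc(-0.6289) = 0.8131.
C = 900 × 0.8131 = 732 mg/L.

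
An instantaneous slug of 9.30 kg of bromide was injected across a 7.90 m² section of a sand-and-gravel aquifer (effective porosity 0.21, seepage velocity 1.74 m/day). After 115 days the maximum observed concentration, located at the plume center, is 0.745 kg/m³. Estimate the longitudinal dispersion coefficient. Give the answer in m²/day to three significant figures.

0.0392 m²/day

At the plume center C_max = M/(n_e·A·√(4πDt)), so D = M²/(4πt·(n_e·A·C_max)²).
n_e·A·C_max = 0.21 × 7.90 × 0.745 = 1.236 kg/m.
D = 9.30²/(4π × 115 × 1.236²) = 0.0392 m²/day.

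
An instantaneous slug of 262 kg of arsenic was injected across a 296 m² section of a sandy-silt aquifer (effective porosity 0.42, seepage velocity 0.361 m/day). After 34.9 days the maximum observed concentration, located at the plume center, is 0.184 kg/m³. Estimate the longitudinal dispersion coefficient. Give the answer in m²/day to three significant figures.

At the plume center C_max = M/(n_e·A·√(4πDt)), so D = M²/(4πt·(n_e·A·C_max)²).
n_e·A·C_max = 0.42 × 296 × 0.184 = 22.87 kg/m.
D = 262²/(4π × 34.9 × 22.87²) = 0.299 m²/day.

0.299 m²/day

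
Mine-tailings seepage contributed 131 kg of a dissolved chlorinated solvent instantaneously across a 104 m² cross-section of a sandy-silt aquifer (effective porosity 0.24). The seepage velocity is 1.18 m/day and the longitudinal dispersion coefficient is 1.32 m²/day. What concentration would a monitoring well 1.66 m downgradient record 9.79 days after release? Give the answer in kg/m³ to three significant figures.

0.0620 kg/m³

For an instantaneous plane source, C(x,t) = M/(n_e·A·√(4πDt)) · exp(−(x−vt)²/(4Dt)), with n_e·A the pore (flow) area.
Plume center vt = 1.18 × 9.79 = 11.5522 m, so the well at 1.66 m is 9.8922 m upgradient of the peak.
√(4πDt) = 12.74 m, giving peak height M/(n_e·A·√(4πDt)) = 131/(0.24 × 104 × 12.74) = 0.4120 kg/m³.
(x−vt)²/(4Dt) = (-9.8922)²/(4 × 1.32 × 9.79) = 1.893; exp(−1.893) = 0.1506.
C = 0.4120 × 0.1506 = 0.0620 kg/m³.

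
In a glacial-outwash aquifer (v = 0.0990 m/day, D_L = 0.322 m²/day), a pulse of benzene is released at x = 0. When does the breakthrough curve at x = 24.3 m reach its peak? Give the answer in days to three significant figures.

215 days

For the 1D instantaneous-source solution, setting ∂C/∂t = 0 at fixed x gives v²t² + 2Dt − x² = 0, so t = (√(D² + v²x²) − D)/v².
√(D² + v²x²) = √(0.322² + 0.0990² × 24.3²) = 2.427; v² = 0.009801.
t = (2.427 − 0.322)/0.009801 = 215 days (vs. the pure-advection estimate x/v = 245 d).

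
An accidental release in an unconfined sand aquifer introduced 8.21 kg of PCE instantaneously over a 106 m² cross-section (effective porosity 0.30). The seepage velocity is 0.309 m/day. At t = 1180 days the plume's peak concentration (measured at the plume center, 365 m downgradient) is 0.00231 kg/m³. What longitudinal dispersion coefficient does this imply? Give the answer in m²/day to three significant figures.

At the plume center C_max = M/(n_e·A·√(4πDt)), so D = M²/(4πt·(n_e·A·C_max)²).
n_e·A·C_max = 0.30 × 106 × 0.00231 = 0.07346 kg/m.
D = 8.21²/(4π × 1180 × 0.07346²) = 0.842 m²/day.

0.842 m²/day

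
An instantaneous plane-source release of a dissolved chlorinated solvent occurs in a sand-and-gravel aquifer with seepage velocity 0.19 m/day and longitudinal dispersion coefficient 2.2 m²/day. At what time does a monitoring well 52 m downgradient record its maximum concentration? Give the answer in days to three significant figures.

219 days

For the 1D instantaneous-source solution, setting ∂C/∂t = 0 at fixed x gives v²t² + 2Dt − x² = 0, so t = (√(D² + v²x²) − D)/v².
√(D² + v²x²) = √(2.2² + 0.19² × 52²) = 10.12; v² = 0.0361.
t = (10.12 − 2.2)/0.0361 = 219 days (vs. the pure-advection estimate x/v = 274 d).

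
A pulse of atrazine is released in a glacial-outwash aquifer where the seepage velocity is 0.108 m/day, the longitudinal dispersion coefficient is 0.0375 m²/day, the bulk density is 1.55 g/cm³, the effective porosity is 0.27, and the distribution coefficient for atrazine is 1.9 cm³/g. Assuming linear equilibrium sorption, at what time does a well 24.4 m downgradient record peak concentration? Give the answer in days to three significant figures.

2650 days

Retardation factor R = 1 + ρ_b·K_d/n = 1 + 1.55 × 1.9/0.27 = 11.91.
Sorption retards both mechanisms: v_R = v/R = 0.009068 m/day, D_R = D/R = 0.003149 m²/day.
Peak time from v_R²t² + 2D_R t − x² = 0: t = (√(D_R² + v_R²x²) − D_R)/v_R².
√(D_R² + v_R²x²) = √(0.003149² + 0.009068² × 24.4²) = 0.2213; v_R² = 8.223e-05.
t = (0.2213 − 0.003149)/8.223e-05 = 2650 days.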